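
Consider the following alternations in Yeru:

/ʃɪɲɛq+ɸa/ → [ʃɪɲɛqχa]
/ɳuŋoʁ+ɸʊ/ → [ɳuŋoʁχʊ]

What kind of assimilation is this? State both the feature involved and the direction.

progressive place assimilation

Underlying /ɸ/ is realised as [χ] next to /q/; /q/ itself does not change.
/ɸ/ is bilabial while /q/ is uvular; the output [χ] is uvular, matching the trigger — so the feature that spreads is place.
Manner and voice are unchanged, so the assimilation is partial, not total.
The same holds elsewhere in the data: /ɸ/ → [χ] after /ʁ/ (bilabial → uvular, matching uvular) — only place changes, and always toward the preceding segment.
Since the segment that changes follows the conditioning segment, the assimilation is progressive.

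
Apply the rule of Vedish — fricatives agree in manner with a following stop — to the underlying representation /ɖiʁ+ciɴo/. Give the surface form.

[ɖiɢciɴo]

The rule targets /ʁ/ (voiced uvular fricative), which sits before the trigger /c/ (stop).
A voiced uvular stop is [ɢ], so the surface segment is [ɢ].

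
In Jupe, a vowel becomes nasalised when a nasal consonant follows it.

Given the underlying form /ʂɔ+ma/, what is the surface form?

The vowel /ɔ/ is adjacent to the following nasal /m/, so it acquires [+nasal] and surfaces as [ɔ̃].

[ʂɔ̃ma]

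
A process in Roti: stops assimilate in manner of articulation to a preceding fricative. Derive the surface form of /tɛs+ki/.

/k/ is a voiceless velar stop. The preceding trigger /s/ is a fricative, so /k/ must become a fricative as well.
The voiceless velar fricative is [x], so /k/ → [x].

[tɛsxi]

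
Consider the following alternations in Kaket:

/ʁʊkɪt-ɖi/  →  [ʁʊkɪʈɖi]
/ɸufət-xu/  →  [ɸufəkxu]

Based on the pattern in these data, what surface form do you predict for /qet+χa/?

The data show regressive place assimilation: /t/ → [ʈ] before /ɖ/; /t/ → [k] before /x/. In each pair only place changes, matching the following consonant, while manner and voice stay constant.
/t/ is a voiceless alveolar stop. The following trigger /χ/ is uvular, so /t/ must become uvular as well.
A voiceless uvular stop is [q], so the surface segment is [q].

[qeqχa]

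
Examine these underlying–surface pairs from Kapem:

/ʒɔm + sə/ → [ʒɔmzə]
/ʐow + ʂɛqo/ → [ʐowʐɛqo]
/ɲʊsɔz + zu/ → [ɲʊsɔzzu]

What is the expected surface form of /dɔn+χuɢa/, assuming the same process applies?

The data show progressive voicing assimilation: /s/ → [z] after /m/; /ʂ/ → [ʐ] after /w/. In each pair only voicing changes, matching the preceding consonant, while place and manner stay constant.
Nothing changes in [ɲʊsɔzzu]: there the adjacent consonants already agree in voicing (/z/ and /z/ are both voiced), so this form is consistent with the same rule.
The rule targets /χ/ (voiceless uvular fricative), which sits after the trigger /n/ (voiced).
The voiced uvular fricative is [ʁ], so /χ/ → [ʁ].

[dɔnʁuɢa]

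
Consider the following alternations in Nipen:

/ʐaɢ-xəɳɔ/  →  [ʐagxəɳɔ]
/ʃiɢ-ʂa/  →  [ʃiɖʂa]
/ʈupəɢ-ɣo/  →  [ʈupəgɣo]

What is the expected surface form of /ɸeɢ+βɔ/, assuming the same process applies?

[ɸebβɔ]

The data show regressive place assimilation: /ɢ/ → [g] before /x/; /ɢ/ → [ɖ] before /ʂ/; /ɢ/ → [g] before /ɣ/. In each pair only place changes, matching the following consonant, while manner and voice stay constant.
The rule targets /ɢ/ (voiced uvular stop), which sits before the trigger /β/ (bilabial).
Changing only its place to bilabial gives [b] — the voiced bilabial stop.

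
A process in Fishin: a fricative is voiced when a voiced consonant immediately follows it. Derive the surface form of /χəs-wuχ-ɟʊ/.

[χəzwuʁɟʊ]

The rule targets /s/ (voiceless alveolar fricative), which sits before the trigger /w/ (voiced).
The voiced alveolar fricative is [z], so /s/ → [z].
At the second juncture, /χ/ likewise becomes [ʁ] adjacent to /ɟ/.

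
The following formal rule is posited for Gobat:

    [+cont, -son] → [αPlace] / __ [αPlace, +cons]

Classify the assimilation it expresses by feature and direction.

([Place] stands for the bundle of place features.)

The rule copies the place features (abbreviated [Place]) from the environment onto the target, so the assimilating feature is place.
The conditioning segment sits to the right of the focus bar, meaning the trigger follows the segment that changes — regressive assimilation.

regressive place assimilation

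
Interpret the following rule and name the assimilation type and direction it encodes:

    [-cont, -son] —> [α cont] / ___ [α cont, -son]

regressive manner assimilation

The rule copies [cont] (continuancy) from the environment onto the target stops; since [±cont] encodes the stop/fricative manner contrast, the assimilating dimension is manner.
The conditioning segment sits to the right of the focus bar, meaning the trigger follows the segment that changes — regressive assimilation.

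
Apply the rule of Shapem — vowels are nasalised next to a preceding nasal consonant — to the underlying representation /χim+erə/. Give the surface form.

[χimẽrə]

The vowel /e/ is adjacent to the preceding nasal /m/, so it acquires [+nasal] and surfaces as [ẽ].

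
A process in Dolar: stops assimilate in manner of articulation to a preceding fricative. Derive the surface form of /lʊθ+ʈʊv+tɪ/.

[lʊθʂʊvsɪ]

The rule targets /ʈ/ (voiceless retroflex stop), which sits after the trigger /θ/ (fricative).
A voiceless retroflex fricative is [ʂ], so the surface segment is [ʂ].
At the second juncture, /t/ likewise becomes [s] adjacent to /v/.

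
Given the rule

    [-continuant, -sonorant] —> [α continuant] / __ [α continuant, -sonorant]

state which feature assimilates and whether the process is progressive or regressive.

The rule copies [continuant] (continuancy) from the environment onto the target stops; since [±continuant] encodes the stop/fricative manner contrast, the assimilating dimension is manner.
Since the environment is written after the underscore, the trigger follows the target; the direction is regressive.

regressive manner assimilation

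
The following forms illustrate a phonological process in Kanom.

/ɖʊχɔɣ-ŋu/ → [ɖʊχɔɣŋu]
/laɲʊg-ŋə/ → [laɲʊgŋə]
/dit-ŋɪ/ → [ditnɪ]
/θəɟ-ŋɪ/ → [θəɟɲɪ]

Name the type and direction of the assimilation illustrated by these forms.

Comparing underlying and surface forms, /ŋ/ → [n] is the alternation; the neighbouring /t/ is constant.
The change velar → alveolar matches the place of the preceding /t/, identifying this as place assimilation.
Manner and voice are unchanged, so the assimilation is partial, not total.
The same holds elsewhere in the data: /ŋ/ → [ɲ] after /ɟ/ (velar → palatal, matching palatal) — only place changes, and always toward the preceding segment.
Nothing changes in [ɖʊχɔɣŋu], [laɲʊgŋə]: there the adjacent consonants already agree in place (/ŋ/ and /ɣ/ are both velar; /ŋ/ and /g/ are both velar), so these forms are consistent with the same rule.
The trigger is the preceding segment, so the direction is progressive (perseverative).

progressive place assimilation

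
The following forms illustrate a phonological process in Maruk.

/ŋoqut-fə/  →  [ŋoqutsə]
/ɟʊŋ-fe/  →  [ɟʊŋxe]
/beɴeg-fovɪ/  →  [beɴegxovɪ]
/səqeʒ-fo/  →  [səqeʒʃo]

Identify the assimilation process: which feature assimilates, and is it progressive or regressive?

Underlying /f/ is realised as [s] next to /t/; /t/ itself does not change.
/f/ is labiodental while /t/ is alveolar; the output [s] is alveolar, matching the trigger — so the feature that spreads is place.
Manner and voice are unchanged, so the assimilation is partial, not total.
The same holds elsewhere in the data: /f/ → [x] after /ŋ/ (labiodental → velar, matching velar); /f/ → [x] after /g/ (labiodental → velar, matching velar); /f/ → [ʃ] after /ʒ/ (labiodental → postalveolar, matching postalveolar) — only place changes, and always toward the preceding segment.
The trigger is the preceding segment, so the direction is progressive (perseverative).

progressive place assimilation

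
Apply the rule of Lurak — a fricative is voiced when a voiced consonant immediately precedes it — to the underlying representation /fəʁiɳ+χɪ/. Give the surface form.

/χ/ is a voiceless uvular fricative. The preceding trigger /ɳ/ is voiced, so /χ/ must become voiced as well.
Changing only its voicing to voiced gives [ʁ] — the voiced uvular fricative.

[fəʁiɳʁɪ]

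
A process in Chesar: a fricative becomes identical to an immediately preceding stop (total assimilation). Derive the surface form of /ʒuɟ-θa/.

/θ/ is the segment targeted by the rule; it sits immediately after /ɟ/, so it assimilates completely and surfaces as [ɟ].

[ʒuɟɟa]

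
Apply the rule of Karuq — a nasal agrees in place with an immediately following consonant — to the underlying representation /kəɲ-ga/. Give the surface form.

[kəŋga]

The rule targets /ɲ/ (voiced palatal nasal), which sits before the trigger /g/ (velar).
A voiced velar nasal is [ŋ], so the surface segment is [ŋ].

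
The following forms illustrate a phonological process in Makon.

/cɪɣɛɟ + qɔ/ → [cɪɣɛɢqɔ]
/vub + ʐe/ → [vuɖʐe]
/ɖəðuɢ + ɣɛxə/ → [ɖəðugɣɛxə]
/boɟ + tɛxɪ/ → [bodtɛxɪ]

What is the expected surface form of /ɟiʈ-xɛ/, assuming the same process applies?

The data show regressive place assimilation: /ɟ/ → [ɢ] before /q/; /b/ → [ɖ] before /ʐ/; /ɢ/ → [g] before /ɣ/; /ɟ/ → [d] before /t/. In each pair only place changes, matching the following consonant, while manner and voice stay constant.
The rule targets /ʈ/ (voiceless retroflex stop), which sits before the trigger /x/ (velar).
Changing only its place to velar gives [k] — the voiceless velar stop.

[ɟikxɛ]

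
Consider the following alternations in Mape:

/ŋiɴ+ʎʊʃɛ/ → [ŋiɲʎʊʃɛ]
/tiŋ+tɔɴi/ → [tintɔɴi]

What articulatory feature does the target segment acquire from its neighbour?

The segment that alternates is /ɴ/, which surfaces as [ɲ] when adjacent to /ʎ/.
/ɴ/ is uvular while /ʎ/ is palatal; the output [ɲ] is palatal, matching the trigger — so the feature that spreads is place.
The other alternating form patterns the same way: /ŋ/ → [n] before /t/ (velar → alveolar, matching alveolar) — only place changes, and always toward the following segment.

place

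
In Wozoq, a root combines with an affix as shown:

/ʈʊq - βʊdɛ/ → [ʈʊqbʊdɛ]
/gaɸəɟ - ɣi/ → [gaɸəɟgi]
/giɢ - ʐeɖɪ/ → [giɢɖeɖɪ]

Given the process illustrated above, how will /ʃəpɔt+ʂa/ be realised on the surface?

[ʃəpɔtʈa]

The data show progressive manner assimilation: /β/ → [b] after /q/; /ɣ/ → [g] after /ɟ/; /ʐ/ → [ɖ] after /ɢ/. In each pair only manner changes, matching the preceding consonant, while place and voice stay constant.
The rule targets /ʂ/ (voiceless retroflex fricative), which sits after the trigger /t/ (stop).
The voiceless retroflex stop is [ʈ], so /ʂ/ → [ʈ].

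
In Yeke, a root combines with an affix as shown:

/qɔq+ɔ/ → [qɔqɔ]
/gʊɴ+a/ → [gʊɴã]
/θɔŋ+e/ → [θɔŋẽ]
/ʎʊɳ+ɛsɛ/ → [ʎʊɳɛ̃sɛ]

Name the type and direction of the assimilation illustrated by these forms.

The vowel /a/ surfaces as nasalised [ã] next to the preceding nasal /ɴ/ — it has acquired the [+nasal] feature of its neighbour.
The other forms show the same pattern: /e/ → [ẽ] after /ŋ/; /ɛ/ → [ɛ̃] after /ɳ/ — each time a vowel is nasalised next to a preceding nasal.
No change occurs in [qɔqɔ] because the vowel at the boundary is adjacent to an oral consonant, not a nasal (/ɔ/ next to /q/).
Because the conditioning nasal is to the left of the vowel that changes, the process is progressive (perseverative).

progressive nasality assimilation (vowel nasalisation)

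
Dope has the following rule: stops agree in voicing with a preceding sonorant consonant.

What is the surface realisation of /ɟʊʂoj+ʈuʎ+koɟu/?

[ɟʊʂojɖuʎgoɟu]

/ʈ/ is a voiceless retroflex stop. The preceding trigger /j/ is voiced, so /ʈ/ must become voiced as well.
Changing only its voicing to voiced gives [ɖ] — the voiced retroflex stop.
The same rule applies at the second boundary: /k/ → [g] next to /ʎ/.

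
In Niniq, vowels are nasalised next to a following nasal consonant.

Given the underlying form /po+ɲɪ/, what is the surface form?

[põɲɪ]

The vowel /o/ is adjacent to the following nasal /ɲ/, so it acquires [+nasal] and surfaces as [õ].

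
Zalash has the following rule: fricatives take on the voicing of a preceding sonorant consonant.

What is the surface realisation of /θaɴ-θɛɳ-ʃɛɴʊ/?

[θaɴðɛɳʒɛɴʊ]

/θ/ is a voiceless dental fricative. The preceding trigger /ɴ/ is voiced, so /θ/ must become voiced as well.
A voiced dental fricative is [ð], so the surface segment is [ð].
At the second juncture, /ʃ/ likewise becomes [ʒ] adjacent to /ɳ/.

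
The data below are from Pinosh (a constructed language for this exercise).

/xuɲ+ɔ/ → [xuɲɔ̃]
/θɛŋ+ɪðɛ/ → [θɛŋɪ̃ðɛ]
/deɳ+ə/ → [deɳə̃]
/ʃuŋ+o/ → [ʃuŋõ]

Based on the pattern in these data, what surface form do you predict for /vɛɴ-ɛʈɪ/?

[vɛɴɛ̃ʈɪ]

The data show progressive nasality assimilation (vowel nasalisation): /ɔ/ → [ɔ̃] after /ɲ/; /ɪ/ → [ɪ̃] after /ŋ/; /ə/ → [ə̃] after /ɳ/; /o/ → [õ] after /ŋ/ — a vowel is nasalised by an immediately preceding nasal consonant.
The vowel /ɛ/ is adjacent to the preceding nasal /ɴ/, so it acquires [+nasal] and surfaces as [ɛ̃].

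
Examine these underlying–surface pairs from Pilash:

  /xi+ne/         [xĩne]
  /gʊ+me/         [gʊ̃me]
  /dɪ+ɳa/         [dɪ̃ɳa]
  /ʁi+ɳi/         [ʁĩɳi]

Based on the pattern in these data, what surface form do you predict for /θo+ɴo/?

[θõɴo]

The data show regressive nasality assimilation (vowel nasalisation): /i/ → [ĩ] before /n/; /ʊ/ → [ʊ̃] before /m/; /ɪ/ → [ɪ̃] before /ɳ/; /i/ → [ĩ] before /ɳ/ — a vowel is nasalised by an immediately following nasal consonant.
/o/ sits next to the nasal /ɴ/ and is therefore nasalised to [õ].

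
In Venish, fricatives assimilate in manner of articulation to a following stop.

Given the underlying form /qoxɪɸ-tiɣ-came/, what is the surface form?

[qoxɪptigcame]

The rule targets /ɸ/ (voiceless bilabial fricative), which sits before the trigger /t/ (stop).
A voiceless bilabial stop is [p], so the surface segment is [p].
The same rule applies at the second boundary: /ɣ/ → [g] next to /c/.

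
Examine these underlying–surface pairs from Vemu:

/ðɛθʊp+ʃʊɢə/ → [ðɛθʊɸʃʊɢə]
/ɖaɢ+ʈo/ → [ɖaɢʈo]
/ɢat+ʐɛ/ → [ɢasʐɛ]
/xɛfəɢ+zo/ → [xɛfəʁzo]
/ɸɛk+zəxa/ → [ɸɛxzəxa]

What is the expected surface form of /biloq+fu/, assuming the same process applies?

The data show regressive manner assimilation: /p/ → [ɸ] before /ʃ/; /t/ → [s] before /ʐ/; /ɢ/ → [ʁ] before /z/; /k/ → [x] before /z/. In each pair only manner changes, matching the following consonant, while place and voice stay constant.
Nothing changes in [ɖaɢʈo]: there the adjacent consonants already agree in manner (/ɢ/ and /ʈ/ are both stops), so this form is consistent with the same rule.
The rule targets /q/ (voiceless uvular stop), which sits before the trigger /f/ (fricative).
The voiceless uvular fricative is [χ], so /q/ → [χ].

[biloχfu]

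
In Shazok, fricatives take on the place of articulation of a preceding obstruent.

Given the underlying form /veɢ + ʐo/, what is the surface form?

[veɢʁo]

/ʐ/ is a voiced retroflex fricative. The preceding trigger /ɢ/ is uvular, so /ʐ/ must become uvular as well.
The voiced uvular fricative is [ʁ], so /ʐ/ → [ʁ].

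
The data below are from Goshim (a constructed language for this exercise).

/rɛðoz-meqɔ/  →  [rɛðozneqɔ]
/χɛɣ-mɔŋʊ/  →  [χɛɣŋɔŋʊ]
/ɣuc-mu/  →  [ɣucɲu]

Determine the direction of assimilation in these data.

progressive

The segment that alternates is /m/, which surfaces as [n] when adjacent to /z/.
The change bilabial → alveolar matches the place of the preceding /z/, identifying this as place assimilation.
The other alternating forms pattern the same way: /m/ → [ŋ] after /ɣ/ (bilabial → velar, matching velar); /m/ → [ɲ] after /c/ (bilabial → palatal, matching palatal) — only place changes, and always toward the preceding segment.
Since the segment that changes follows the conditioning segment, the assimilation is progressive.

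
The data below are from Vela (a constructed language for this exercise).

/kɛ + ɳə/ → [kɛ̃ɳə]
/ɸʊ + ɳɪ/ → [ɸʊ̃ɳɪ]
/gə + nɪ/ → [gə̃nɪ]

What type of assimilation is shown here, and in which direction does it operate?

regressive nasality assimilation (vowel nasalisation)

The vowel /ɛ/ surfaces as nasalised [ɛ̃] next to the following nasal /ɳ/ — it has acquired the [+nasal] feature of its neighbour.
Likewise in the remaining data: /ʊ/ → [ʊ̃] before /ɳ/; /ə/ → [ə̃] before /n/ — each time a vowel is nasalised next to a following nasal.
Because the conditioning nasal is to the right of the vowel that changes, the process is regressive (anticipatory).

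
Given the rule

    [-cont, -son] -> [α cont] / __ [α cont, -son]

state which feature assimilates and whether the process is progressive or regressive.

regressive manner assimilation

The rule copies [cont] (continuancy) from the environment onto the target stops; since [±cont] encodes the stop/fricative manner contrast, the assimilating dimension is manner.
The conditioning segment sits to the right of the focus bar, meaning the trigger follows the segment that changes — regressive assimilation.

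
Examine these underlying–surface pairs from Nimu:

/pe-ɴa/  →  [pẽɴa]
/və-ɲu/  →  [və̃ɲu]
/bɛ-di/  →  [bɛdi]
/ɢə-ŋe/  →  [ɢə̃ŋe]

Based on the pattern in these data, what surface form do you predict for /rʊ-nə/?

[rʊ̃nə]

The data show regressive nasality assimilation (vowel nasalisation): /e/ → [ẽ] before /ɴ/; /ə/ → [ə̃] before /ɲ/; /ə/ → [ə̃] before /ŋ/ — a vowel is nasalised by an immediately following nasal consonant.
No change occurs in [bɛdi] because the vowel at the boundary is adjacent to an oral consonant, not a nasal (/ɛ/ next to /d/).
/ʊ/ sits next to the nasal /n/ and is therefore nasalised to [ʊ̃].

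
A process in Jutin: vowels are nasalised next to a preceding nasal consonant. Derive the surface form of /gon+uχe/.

/u/ sits next to the nasal /n/ and is therefore nasalised to [ũ].

[gonũχe]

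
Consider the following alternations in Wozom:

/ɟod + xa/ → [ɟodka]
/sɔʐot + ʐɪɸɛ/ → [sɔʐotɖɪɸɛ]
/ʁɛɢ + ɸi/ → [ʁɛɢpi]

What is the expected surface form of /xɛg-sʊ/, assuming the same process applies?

[xɛgtʊ]

The data show progressive manner assimilation: /x/ → [k] after /d/; /ʐ/ → [ɖ] after /t/; /ɸ/ → [p] after /ɢ/. In each pair only manner changes, matching the preceding consonant, while place and voice stay constant.
The rule targets /s/ (voiceless alveolar fricative), which sits after the trigger /g/ (stop).
Changing only its manner to stop gives [t] — the voiceless alveolar stop.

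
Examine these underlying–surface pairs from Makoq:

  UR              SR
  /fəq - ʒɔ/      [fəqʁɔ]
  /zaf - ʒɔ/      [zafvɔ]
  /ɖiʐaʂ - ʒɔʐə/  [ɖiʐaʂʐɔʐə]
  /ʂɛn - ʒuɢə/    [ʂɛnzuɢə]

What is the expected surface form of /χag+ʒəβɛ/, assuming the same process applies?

[χagɣəβɛ]

The data show progressive place assimilation: /ʒ/ → [ʁ] after /q/; /ʒ/ → [v] after /f/; /ʒ/ → [ʐ] after /ʂ/; /ʒ/ → [z] after /n/. In each pair only place changes, matching the preceding consonant, while manner and voice stay constant.
/ʒ/ is a voiced postalveolar fricative. The preceding trigger /g/ is velar, so /ʒ/ must become velar as well.
Changing only its place to velar gives [ɣ] — the voiced velar fricative.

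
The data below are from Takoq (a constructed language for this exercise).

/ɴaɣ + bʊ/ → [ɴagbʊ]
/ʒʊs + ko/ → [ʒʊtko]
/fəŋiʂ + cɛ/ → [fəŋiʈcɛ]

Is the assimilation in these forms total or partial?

Underlying /ɣ/ is realised as [g] next to /b/; /b/ itself does not change.
/ɣ/ is a fricative while /b/ is a stop; the output [g] is a stop, matching the trigger — so the feature that spreads is manner.
Place and voice are unchanged, so the assimilation is partial, not total.
Checking the remaining alternations: /s/ → [t] before /k/ (fricative → stop, matching a stop); /ʂ/ → [ʈ] before /c/ (fricative → stop, matching a stop) — only manner changes, and always toward the following segment.

partial assimilation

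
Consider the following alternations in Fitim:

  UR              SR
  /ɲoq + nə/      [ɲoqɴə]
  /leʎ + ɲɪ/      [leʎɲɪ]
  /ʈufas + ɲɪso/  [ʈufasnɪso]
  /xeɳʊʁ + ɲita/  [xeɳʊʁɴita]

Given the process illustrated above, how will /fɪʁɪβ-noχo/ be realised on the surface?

[fɪʁɪβmoχo]

The data show progressive place assimilation: /n/ → [ɴ] after /q/; /ɲ/ → [n] after /s/; /ɲ/ → [ɴ] after /ʁ/. In each pair only place changes, matching the preceding consonant, while manner and voice stay constant.
Nothing changes in [leʎɲɪ]: there the adjacent consonants already agree in place (/ɲ/ and /ʎ/ are both palatal), so this form is consistent with the same rule.
/n/ is a voiced alveolar nasal. The preceding trigger /β/ is bilabial, so /n/ must become bilabial as well.
A voiced bilabial nasal is [m], so the surface segment is [m].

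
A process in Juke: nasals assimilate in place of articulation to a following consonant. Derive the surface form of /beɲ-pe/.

The rule targets /ɲ/ (voiced palatal nasal), which sits before the trigger /p/ (bilabial).
The voiced bilabial nasal is [m], so /ɲ/ → [m].

[bempe]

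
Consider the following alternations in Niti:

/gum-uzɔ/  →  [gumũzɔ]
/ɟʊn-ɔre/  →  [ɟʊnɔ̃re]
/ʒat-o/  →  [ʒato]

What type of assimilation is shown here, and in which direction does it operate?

The vowel /u/ surfaces as nasalised [ũ] next to the preceding nasal /m/ — it has acquired the [+nasal] feature of its neighbour.
Likewise in the remaining data: /ɔ/ → [ɔ̃] after /n/ — each time a vowel is nasalised next to a preceding nasal.
No change occurs in [ʒato] because the vowel at the boundary is adjacent to an oral consonant, not a nasal (/o/ next to /t/).
Because the conditioning nasal is to the left of the vowel that changes, the process is progressive (perseverative).

progressive nasality assimilation (vowel nasalisation)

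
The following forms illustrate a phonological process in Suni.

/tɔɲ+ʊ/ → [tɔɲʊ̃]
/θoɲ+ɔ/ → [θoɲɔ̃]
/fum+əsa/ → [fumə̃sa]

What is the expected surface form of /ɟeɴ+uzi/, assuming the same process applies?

The data show progressive nasality assimilation (vowel nasalisation): /ʊ/ → [ʊ̃] after /ɲ/; /ɔ/ → [ɔ̃] after /ɲ/; /ə/ → [ə̃] after /m/ — a vowel is nasalised by an immediately preceding nasal consonant.
/u/ sits next to the nasal /ɴ/ and is therefore nasalised to [ũ].

[ɟeɴũzi]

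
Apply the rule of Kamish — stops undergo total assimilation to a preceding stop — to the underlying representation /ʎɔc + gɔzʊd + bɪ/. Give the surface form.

/g/ is the segment targeted by the rule; it sits immediately after /c/, so it assimilates completely and surfaces as [c].
The same rule applies at the second boundary: /b/ → [d] next to /d/.

[ʎɔccɔzʊddɪ]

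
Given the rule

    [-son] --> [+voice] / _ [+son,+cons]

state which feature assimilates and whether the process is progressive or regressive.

The target ([-son], obstruents) acquires [+voice] next to a sonorant consonant ([+son,+cons]) — it takes on the voicing of its neighbour, so the feature that spreads is voicing.
Since the environment is written after the underscore, the trigger follows the target; the direction is regressive.

regressive voicing assimilation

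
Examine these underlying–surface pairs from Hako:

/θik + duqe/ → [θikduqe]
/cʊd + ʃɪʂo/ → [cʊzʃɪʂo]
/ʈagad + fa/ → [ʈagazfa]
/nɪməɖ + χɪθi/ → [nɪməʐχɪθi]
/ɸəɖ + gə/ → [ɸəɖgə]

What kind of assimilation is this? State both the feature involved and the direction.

regressive manner assimilation

Underlying /d/ is realised as [z] next to /ʃ/; /ʃ/ itself does not change.
The change stop → fricative matches the manner of the following /ʃ/, identifying this as manner assimilation.
Place and voice are unchanged, so the assimilation is partial, not total.
Checking the remaining alternations: /d/ → [z] before /f/ (stop → fricative, matching a fricative); /ɖ/ → [ʐ] before /χ/ (stop → fricative, matching a fricative) — only manner changes, and always toward the following segment.
Nothing changes in [θikduqe], [ɸəɖgə]: there the adjacent consonants already agree in manner (/k/ and /d/ are both stops; /ɖ/ and /g/ are both stops), so these forms are consistent with the same rule.
The trigger is the following segment, so the direction is regressive (anticipatory).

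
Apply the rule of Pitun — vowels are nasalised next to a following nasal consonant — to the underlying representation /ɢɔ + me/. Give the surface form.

The vowel /ɔ/ is adjacent to the following nasal /m/, so it acquires [+nasal] and surfaces as [ɔ̃].

[ɢɔ̃me]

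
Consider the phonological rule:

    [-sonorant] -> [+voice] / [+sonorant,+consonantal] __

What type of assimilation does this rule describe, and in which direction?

progressive voicing assimilation

The target ([-sonorant], obstruents) acquires [+voice] next to a sonorant consonant ([+sonorant,+consonantal]) — it takes on the voicing of its neighbour, so the feature that spreads is voicing.
Since the environment is written before the underscore, the trigger precedes the target; the direction is progressive.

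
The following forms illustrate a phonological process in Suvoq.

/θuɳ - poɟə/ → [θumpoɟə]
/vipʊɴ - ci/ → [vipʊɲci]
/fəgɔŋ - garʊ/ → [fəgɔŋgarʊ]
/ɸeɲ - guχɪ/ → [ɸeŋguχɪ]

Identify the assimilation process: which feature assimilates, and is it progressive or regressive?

Underlying /ɳ/ is realised as [m] next to /p/; /p/ itself does not change.
/ɳ/ is retroflex while /p/ is bilabial; the output [m] is bilabial, matching the trigger — so the feature that spreads is place.
Manner and voice are unchanged, so the assimilation is partial, not total.
The other alternating forms pattern the same way: /ɴ/ → [ɲ] before /c/ (uvular → palatal, matching palatal); /ɲ/ → [ŋ] before /g/ (palatal → velar, matching velar) — only place changes, and always toward the following segment.
No alternation appears in [fəgɔŋgarʊ]: there the adjacent consonants already agree in place (/ŋ/ and /g/ are both velar), so this form is consistent with the same rule.
The trigger is the following segment, so the direction is regressive (anticipatory).

regressive place assimilation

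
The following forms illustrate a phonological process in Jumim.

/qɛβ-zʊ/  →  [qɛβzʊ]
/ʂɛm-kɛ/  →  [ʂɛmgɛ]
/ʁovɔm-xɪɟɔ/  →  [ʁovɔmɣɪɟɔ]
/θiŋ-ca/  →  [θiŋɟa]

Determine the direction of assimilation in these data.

Underlying /k/ is realised as [g] next to /m/; /m/ itself does not change.
/k/ is voiceless while /m/ is voiced; the output [g] is voiced, matching the trigger — so the feature that spreads is voicing.
The same holds elsewhere in the data: /x/ → [ɣ] after /m/ (voiceless → voiced, matching voiced); /c/ → [ɟ] after /ŋ/ (voiceless → voiced, matching voiced) — only voicing changes, and always toward the preceding segment.
No alternation appears in [qɛβzʊ]: there the adjacent consonants already agree in voicing (/z/ and /β/ are both voiced), so this form is consistent with the same rule.
The trigger is the preceding segment, so the direction is progressive (perseverative).

progressive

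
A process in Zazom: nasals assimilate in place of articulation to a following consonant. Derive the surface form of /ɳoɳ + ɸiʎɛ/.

/ɳ/ is a voiced retroflex nasal. The following trigger /ɸ/ is bilabial, so /ɳ/ must become bilabial as well.
The voiced bilabial nasal is [m], so /ɳ/ → [m].

[ɳomɸiʎɛ]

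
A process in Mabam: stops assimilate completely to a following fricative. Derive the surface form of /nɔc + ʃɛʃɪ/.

/c/ is the segment targeted by the rule; it sits immediately before /ʃ/, so it assimilates completely and surfaces as [ʃ].

[nɔʃʃɛʃɪ]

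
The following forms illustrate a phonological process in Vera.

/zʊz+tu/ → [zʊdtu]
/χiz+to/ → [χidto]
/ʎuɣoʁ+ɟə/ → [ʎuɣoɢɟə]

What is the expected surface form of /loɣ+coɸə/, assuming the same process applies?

The data show regressive manner assimilation: /z/ → [d] before /t/; /ʁ/ → [ɢ] before /ɟ/. In each pair only manner changes, matching the following consonant, while place and voice stay constant.
The rule targets /ɣ/ (voiced velar fricative), which sits before the trigger /c/ (stop).
Changing only its manner to stop gives [g] — the voiced velar stop.

[logcoɸə]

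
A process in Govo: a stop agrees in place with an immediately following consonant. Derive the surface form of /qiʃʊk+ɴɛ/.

[qiʃʊqɴɛ]

The rule targets /k/ (voiceless velar stop), which sits before the trigger /ɴ/ (uvular).
Changing only its place to uvular gives [q] — the voiceless uvular stop.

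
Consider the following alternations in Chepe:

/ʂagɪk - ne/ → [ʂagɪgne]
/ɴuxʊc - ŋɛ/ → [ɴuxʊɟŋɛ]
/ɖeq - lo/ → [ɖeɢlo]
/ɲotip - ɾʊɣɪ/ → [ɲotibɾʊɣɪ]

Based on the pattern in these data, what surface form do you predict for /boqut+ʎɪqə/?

[boqudʎɪqə]

The data show regressive voicing assimilation: /k/ → [g] before /n/; /c/ → [ɟ] before /ŋ/; /q/ → [ɢ] before /l/; /p/ → [b] before /ɾ/. In each pair only voicing changes, matching the following consonant, while place and manner stay constant.
The rule targets /t/ (voiceless alveolar stop), which sits before the trigger /ʎ/ (voiced).
The voiced alveolar stop is [d], so /t/ → [d].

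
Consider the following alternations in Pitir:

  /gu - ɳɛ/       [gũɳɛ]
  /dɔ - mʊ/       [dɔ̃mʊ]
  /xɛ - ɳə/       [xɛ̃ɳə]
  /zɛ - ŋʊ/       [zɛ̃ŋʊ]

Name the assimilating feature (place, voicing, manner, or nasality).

nasality

The vowel /u/ surfaces as nasalised [ũ] next to the following nasal /ɳ/ — it has acquired the [+nasal] feature of its neighbour.
Likewise in the remaining data: /ɔ/ → [ɔ̃] before /m/; /ɛ/ → [ɛ̃] before /ɳ/; /ɛ/ → [ɛ̃] before /ŋ/ — each time a vowel is nasalised next to a following nasal.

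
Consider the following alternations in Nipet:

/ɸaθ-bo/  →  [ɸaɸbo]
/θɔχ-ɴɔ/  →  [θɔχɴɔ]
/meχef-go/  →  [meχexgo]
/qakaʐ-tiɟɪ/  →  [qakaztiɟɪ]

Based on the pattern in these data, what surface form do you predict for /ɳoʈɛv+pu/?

The data show regressive place assimilation: /θ/ → [ɸ] before /b/; /f/ → [x] before /g/; /ʐ/ → [z] before /t/. In each pair only place changes, matching the following consonant, while manner and voice stay constant.
No alternation appears in [θɔχɴɔ]: there the adjacent consonants already agree in place (/χ/ and /ɴ/ are both uvular), so this form is consistent with the same rule.
/v/ is a voiced labiodental fricative. The following trigger /p/ is bilabial, so /v/ must become bilabial as well.
Changing only its place to bilabial gives [β] — the voiced bilabial fricative.

[ɳoʈɛβpu]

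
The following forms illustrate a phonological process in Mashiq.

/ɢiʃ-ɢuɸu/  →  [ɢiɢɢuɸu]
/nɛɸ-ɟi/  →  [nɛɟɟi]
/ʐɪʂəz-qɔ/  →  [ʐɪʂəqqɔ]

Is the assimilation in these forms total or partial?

The segment that alternates is /ʃ/, which surfaces as [ɢ] when adjacent to /ɢ/.
The output [ɢ] is identical to the trigger /ɢ/ — every feature (place, manner, voicing) has been copied — so this is total assimilation.
The remaining alternations confirm this: /ɸ/ → [ɟ] before /ɟ/; /z/ → [q] before /q/ — in each case the output is a copy of the following consonant.

total assimilation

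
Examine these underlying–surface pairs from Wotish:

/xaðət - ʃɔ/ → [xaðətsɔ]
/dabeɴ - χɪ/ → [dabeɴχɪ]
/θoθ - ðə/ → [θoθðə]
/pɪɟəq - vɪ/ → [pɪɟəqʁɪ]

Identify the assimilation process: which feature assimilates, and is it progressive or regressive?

progressive place assimilation

Comparing underlying and surface forms, /ʃ/ → [s] is the alternation; the neighbouring /t/ is constant.
/ʃ/ is postalveolar while /t/ is alveolar; the output [s] is alveolar, matching the trigger — so the feature that spreads is place.
Manner and voice are unchanged, so the assimilation is partial, not total.
Checking the remaining alternation: /v/ → [ʁ] after /q/ (labiodental → uvular, matching uvular) — only place changes, and always toward the preceding segment.
Nothing changes in [dabeɴχɪ], [θoθðə]: there the adjacent consonants already agree in place (/χ/ and /ɴ/ are both uvular; /ð/ and /θ/ are both dental), so these forms are consistent with the same rule.
The trigger is the preceding segment, so the direction is progressive (perseverative).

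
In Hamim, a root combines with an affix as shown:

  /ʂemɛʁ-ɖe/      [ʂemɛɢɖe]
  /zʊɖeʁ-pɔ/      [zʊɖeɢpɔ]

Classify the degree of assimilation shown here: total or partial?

Underlying /ʁ/ is realised as [ɢ] next to /ɖ/; /ɖ/ itself does not change.
/ʁ/ is a fricative while /ɖ/ is a stop; the output [ɢ] is a stop, matching the trigger — so the feature that spreads is manner.
Place and voice are unchanged, so the assimilation is partial, not total.
Checking the remaining alternation: /ʁ/ → [ɢ] before /p/ (fricative → stop, matching a stop) — only manner changes, and always toward the following segment.

partial assimilation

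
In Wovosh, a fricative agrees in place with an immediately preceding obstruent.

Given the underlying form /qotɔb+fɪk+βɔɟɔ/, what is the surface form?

The rule targets /f/ (voiceless labiodental fricative), which sits after the trigger /b/ (bilabial).
The voiceless bilabial fricative is [ɸ], so /f/ → [ɸ].
At the second juncture, /β/ likewise becomes [ɣ] adjacent to /k/.

[qotɔbɸɪkɣɔɟɔ]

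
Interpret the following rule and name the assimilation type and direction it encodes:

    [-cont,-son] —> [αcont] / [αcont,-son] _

progressive manner assimilation

The shared variable α links the value of [cont] on the target to that of the neighbouring obstruent. [cont] distinguishes stops from fricatives — a manner-of-articulation feature — so this is manner assimilation.
The conditioning segment sits to the left of the focus bar, meaning the trigger precedes the segment that changes — progressive assimilation.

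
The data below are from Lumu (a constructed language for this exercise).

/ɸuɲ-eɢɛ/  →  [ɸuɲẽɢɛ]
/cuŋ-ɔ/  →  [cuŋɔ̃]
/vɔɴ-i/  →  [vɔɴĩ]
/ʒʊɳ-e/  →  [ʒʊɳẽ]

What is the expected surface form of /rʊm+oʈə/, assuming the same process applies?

The data show progressive nasality assimilation (vowel nasalisation): /e/ → [ẽ] after /ɲ/; /ɔ/ → [ɔ̃] after /ŋ/; /i/ → [ĩ] after /ɴ/; /e/ → [ẽ] after /ɳ/ — a vowel is nasalised by an immediately preceding nasal consonant.
The vowel /o/ is adjacent to the preceding nasal /m/, so it acquires [+nasal] and surfaces as [õ].

[rʊmõʈə]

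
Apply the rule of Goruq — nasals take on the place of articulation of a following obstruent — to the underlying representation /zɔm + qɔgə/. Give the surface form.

[zɔɴqɔgə]

/m/ is a voiced bilabial nasal. The following trigger /q/ is uvular, so /m/ must become uvular as well.
The voiced uvular nasal is [ɴ], so /m/ → [ɴ].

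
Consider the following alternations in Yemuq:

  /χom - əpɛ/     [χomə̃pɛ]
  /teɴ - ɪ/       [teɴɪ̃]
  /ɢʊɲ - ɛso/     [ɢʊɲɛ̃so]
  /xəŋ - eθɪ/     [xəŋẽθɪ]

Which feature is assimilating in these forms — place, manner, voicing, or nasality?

The vowel /ə/ surfaces as nasalised [ə̃] next to the preceding nasal /m/ — it has acquired the [+nasal] feature of its neighbour.
The other forms show the same pattern: /ɪ/ → [ɪ̃] after /ɴ/; /ɛ/ → [ɛ̃] after /ɲ/; /e/ → [ẽ] after /ŋ/ — each time a vowel is nasalised next to a preceding nasal.

nasality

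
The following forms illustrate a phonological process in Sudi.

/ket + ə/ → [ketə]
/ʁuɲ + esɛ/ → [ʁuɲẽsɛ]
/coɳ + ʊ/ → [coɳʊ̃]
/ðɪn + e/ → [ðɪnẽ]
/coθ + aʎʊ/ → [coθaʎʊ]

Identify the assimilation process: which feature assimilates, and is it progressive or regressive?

progressive nasality assimilation (vowel nasalisation)

The vowel /e/ surfaces as nasalised [ẽ] next to the preceding nasal /ɲ/ — it has acquired the [+nasal] feature of its neighbour.
Likewise in the remaining data: /ʊ/ → [ʊ̃] after /ɳ/; /e/ → [ẽ] after /n/ — each time a vowel is nasalised next to a preceding nasal.
No change occurs in [ketə], [coθaʎʊ] because the vowel at the boundary is adjacent to an oral consonant, not a nasal (/ə/ next to /t/; /a/ next to /θ/).
Because the conditioning nasal is to the left of the vowel that changes, the process is progressive (perseverative).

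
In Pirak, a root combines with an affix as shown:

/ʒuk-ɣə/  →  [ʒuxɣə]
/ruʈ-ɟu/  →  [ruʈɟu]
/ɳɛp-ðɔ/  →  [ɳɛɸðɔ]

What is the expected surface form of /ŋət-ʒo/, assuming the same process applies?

The data show regressive manner assimilation: /k/ → [x] before /ɣ/; /p/ → [ɸ] before /ð/. In each pair only manner changes, matching the following consonant, while place and voice stay constant.
No alternation appears in [ruʈɟu]: there the adjacent consonants already agree in manner (/ʈ/ and /ɟ/ are both stops), so this form is consistent with the same rule.
/t/ is a voiceless alveolar stop. The following trigger /ʒ/ is a fricative, so /t/ must become a fricative as well.
Changing only its manner to fricative gives [s] — the voiceless alveolar fricative.

[ŋəsʒo]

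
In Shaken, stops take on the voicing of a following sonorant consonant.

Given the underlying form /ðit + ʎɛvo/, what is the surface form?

The rule targets /t/ (voiceless alveolar stop), which sits before the trigger /ʎ/ (voiced).
A voiced alveolar stop is [d], so the surface segment is [d].

[ðidʎɛvo]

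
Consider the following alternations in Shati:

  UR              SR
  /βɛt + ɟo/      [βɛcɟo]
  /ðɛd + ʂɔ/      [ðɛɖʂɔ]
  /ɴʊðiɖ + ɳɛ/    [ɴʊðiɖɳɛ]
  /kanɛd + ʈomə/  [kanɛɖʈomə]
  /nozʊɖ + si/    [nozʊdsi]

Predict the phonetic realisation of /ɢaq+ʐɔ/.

The data show regressive place assimilation: /t/ → [c] before /ɟ/; /d/ → [ɖ] before /ʂ/; /d/ → [ɖ] before /ʈ/; /ɖ/ → [d] before /s/. In each pair only place changes, matching the following consonant, while manner and voice stay constant.
Nothing changes in [ɴʊðiɖɳɛ]: there the adjacent consonants already agree in place (/ɖ/ and /ɳ/ are both retroflex), so this form is consistent with the same rule.
The rule targets /q/ (voiceless uvular stop), which sits before the trigger /ʐ/ (retroflex).
The voiceless retroflex stop is [ʈ], so /q/ → [ʈ].

[ɢaʈʐɔ]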